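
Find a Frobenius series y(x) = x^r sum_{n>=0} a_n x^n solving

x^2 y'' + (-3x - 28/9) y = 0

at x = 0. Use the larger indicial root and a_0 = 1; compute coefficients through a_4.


Write in Frobenius form y'' + (p(x)/x) y' + (q(x)/x^2) y = 0:
  p(x) = 0,  q(x) = -3x - 28/9.
Indicial equation: r(r-1) + (0) r + (-28/9) = 0 -> roots r_1 = 7/3, r_2 = -4/3.
Take r = r_1 = 7/3. Let y(x) = x^r sum_{n>=0} a_n x^n with a_0 = 1.
Substitute y = x^r sum a_n x^n and match x^{r+n}. The recurrence is
  D(n) a_n - 3 a_{n-1} = 0,  where D(n) = (r+n)(r+n-1) + (0)(r+n) + (-28/9).
  a_n = 3 / D(n) * a_{n-1}.
Since the indicial polynomial factors as (r - r_1)(r - r_2), D(n) = (r_1 + n - r_1)(r_1 + n - r_2) = n(n + 11/3).
Evaluating step by step (a_0 = 1):
  n = 1: D(1) = 1(1 + 11/3) = 14/3; numerator = 3(1) = 3; a_1 = (3)/(14/3) = 9/14
  n = 2: D(2) = 2(2 + 11/3) = 34/3; numerator = 3(9/14) = 27/14; a_2 = (27/14)/(34/3) = 81/476
  n = 3: D(3) = 3(3 + 11/3) = 20; numerator = 3(81/476) = 243/476; a_3 = (243/476)/(20) = 243/9520
  n = 4: D(4) = 4(4 + 11/3) = 92/3; numerator = 3(243/9520) = 729/9520; a_4 = (729/9520)/(92/3) = 2187/875840

r = 7/3; a_0 = 1; a_1 = 9/14; a_2 = 81/476; a_3 = 243/9520; a_4 = 2187/875840


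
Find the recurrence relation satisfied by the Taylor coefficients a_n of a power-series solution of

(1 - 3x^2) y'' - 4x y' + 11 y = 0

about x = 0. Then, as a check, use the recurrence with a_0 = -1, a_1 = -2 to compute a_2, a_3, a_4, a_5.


Substitute y = sum_n a_n x^n.
(1 - 3 x^2) y'' contributes (n+2)(n+1) a_{n+2} - 3 n(n-1) a_n at x^n.
-4 x y'(x) contributes -4 n a_n at x^n.
11 y(x) contributes 11 a_n at x^n.
Matching x^n: (n+2)(n+1) a_{n+2} + (-3 n(n-1) - 4 n + 11) a_n = 0.
Thus a_{n+2} = (3 n(n-1) + 4 n - 11) / ((n+1)(n+2)) * a_n.

Check with a_0 = -1, a_1 = -2 (apply the recurrence for n = 0, 1, 2, 3): a_0 = -1, a_1 = -2, a_2 = 11/2, a_3 = 7/3, a_4 = 11/8, a_5 = 133/60.

a_(n+2) = (3 n(n-1) + 4 n - 11) / ((n+1)(n+2)) * a_n; check: a_0 = -1, a_1 = -2, a_2 = 11/2, a_3 = 7/3, a_4 = 11/8, a_5 = 133/60


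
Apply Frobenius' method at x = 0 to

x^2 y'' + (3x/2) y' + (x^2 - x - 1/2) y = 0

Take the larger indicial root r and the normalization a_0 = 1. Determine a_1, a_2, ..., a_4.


Write in Frobenius form y'' + (p(x)/x) y' + (q(x)/x^2) y = 0:
  p(x) = 3/2,  q(x) = x^2 - x - 1/2.
Indicial equation: r(r-1) + (3/2) r + (-1/2) = 0 -> roots r_1 = 1/2, r_2 = -1.
Take r = r_1 = 1/2. Let y(x) = x^r sum_{n>=0} a_n x^n with a_0 = 1.
Substitute y = x^r sum a_n x^n and match x^{r+n}. The recurrence is
  D(n) a_n - 1 a_{n-1} + 1 a_{n-2} = 0,  where D(n) = (r+n)(r+n-1) + (3/2)(r+n) + (-1/2).
  a_n = [1 a_{n-1} - 1 a_{n-2}] / D(n).
Since the indicial polynomial factors as (r - r_1)(r - r_2), D(n) = (r_1 + n - r_1)(r_1 + n - r_2) = n(n + 3/2).
Evaluating step by step (a_0 = 1):
  n = 1: D(1) = 1(1 + 3/2) = 5/2; numerator = 1(1) = 1; a_1 = (1)/(5/2) = 2/5
  n = 2: D(2) = 2(2 + 3/2) = 7; numerator = 1(2/5) - 1(1) = -3/5; a_2 = (-3/5)/(7) = -3/35
  n = 3: D(3) = 3(3 + 3/2) = 27/2; numerator = 1(-3/35) - 1(2/5) = -17/35; a_3 = (-17/35)/(27/2) = -34/945
  n = 4: D(4) = 4(4 + 3/2) = 22; numerator = 1(-34/945) - 1(-3/35) = 47/945; a_4 = (47/945)/(22) = 47/20790

r = 1/2; a_0 = 1; a_1 = 2/5; a_2 = -3/35; a_3 = -34/945; a_4 = 47/20790


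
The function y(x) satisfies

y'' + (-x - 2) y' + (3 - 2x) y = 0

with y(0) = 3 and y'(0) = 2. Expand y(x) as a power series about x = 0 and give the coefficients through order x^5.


Ansatz: y(x) = sum_{n>=0} a_n x^n, so y'(x) = sum_{n>=1} n a_n x^(n-1) and y''(x) = sum_{n>=2} n(n-1) a_n x^(n-2).
Substitute into P(x) y'' + Q(x) y' + R(x) y = 0 with P(x) = 1, Q(x) = -x - 2, R(x) = 3 - 2x, and match powers of x.
Initial conditions: a_0 = 3, a_1 = 2.
Setting the coefficient of each power of x to zero and solving order by order (substituting the coefficients already found):
  x^0: 2 a_2 - 2 a_1 + 3 a_0 = 0  ->  2 a_2 = 2 a_1 - 3 a_0 = -5  ->  a_2 = -5/2
  x^1: 6 a_3 - 4 a_2 + 2 a_1 - 2 a_0 = 0  ->  6 a_3 = 4 a_2 - 2 a_1 + 2 a_0 = -8  ->  a_3 = -4/3
  x^2: 12 a_4 - 6 a_3 + a_2 - 2 a_1 = 0  ->  12 a_4 = 6 a_3 - a_2 + 2 a_1 = -3/2  ->  a_4 = -1/8
  x^3: 20 a_5 - 8 a_4 - 2 a_2 = 0  ->  20 a_5 = 8 a_4 + 2 a_2 = -6  ->  a_5 = -3/10
Truncated series: y(x) = 3 + 2 x - (5/2) x^2 - (4/3) x^3 - (1/8) x^4 - (3/10) x^5 + O(x^6).

a_0 = 3; a_1 = 2; a_2 = -5/2; a_3 = -4/3; a_4 = -1/8; a_5 = -3/10


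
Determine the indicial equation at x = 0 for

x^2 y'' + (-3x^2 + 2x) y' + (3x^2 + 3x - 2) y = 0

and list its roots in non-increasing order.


Divide by x^2 to reach normal form y'' + P_1(x) y' + P_2(x) y = 0 with P_1(x) = -3 + 2/x and P_2(x) = 3 + 3/x - 2/x^2.
x = 0 is a singular point because the y'-coefficient -3 + 2/x has a pole at x = 0 and the y-coefficient 3 + 3/x - 2/x^2 has a pole at x = 0.
It is a regular singular point because x P_1(x) = p(x) = 2 - 3x and x^2 P_2(x) = q(x) = 3x^2 + 3x - 2 are polynomials, hence analytic at x = 0.
p(0) = 2,  q(0) = -2.
Indicial equation: r(r-1) + p(0) r + q(0) = 0, i.e. r^2 + (p(0) - 1) r + q(0) = 0, i.e. r^2 + 1 r - 2 = 0.
Discriminant: (1)^2 - 4(-2) = 9, so r = (-1 ± 3)/2.
Solving: r_1 = 1, r_2 = -2.

indicial: r^2 + 1 r - 2 = 0; roots r_1 = 1, r_2 = -2


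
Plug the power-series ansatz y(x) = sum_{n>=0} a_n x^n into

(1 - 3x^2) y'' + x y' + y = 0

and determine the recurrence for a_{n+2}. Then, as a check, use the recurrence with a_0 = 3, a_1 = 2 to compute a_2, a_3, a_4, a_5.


Substitute y = sum_n a_n x^n.
(1 - 3 x^2) y'' contributes (n+2)(n+1) a_{n+2} - 3 n(n-1) a_n at x^n.
x y'(x) contributes n a_n at x^n.
y(x) contributes 1 a_n at x^n.
Matching x^n: (n+2)(n+1) a_{n+2} + (-3 n(n-1) + n + 1) a_n = 0.
Thus a_{n+2} = (3 n(n-1) - n - 1) / ((n+1)(n+2)) * a_n.

Check with a_0 = 3, a_1 = 2 (apply the recurrence for n = 0, 1, 2, 3): a_0 = 3, a_1 = 2, a_2 = -3/2, a_3 = -2/3, a_4 = -3/8, a_5 = -7/15.

a_(n+2) = (3 n(n-1) - n - 1) / ((n+1)(n+2)) * a_n; check: a_0 = 3, a_1 = 2, a_2 = -3/2, a_3 = -2/3, a_4 = -3/8, a_5 = -7/15


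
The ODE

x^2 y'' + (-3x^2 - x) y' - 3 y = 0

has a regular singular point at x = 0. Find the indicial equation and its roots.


Divide by x^2 to reach normal form y'' + P_1(x) y' + P_2(x) y = 0 with P_1(x) = -3 - 1/x and P_2(x) = -3/x^2.
x = 0 is a singular point because the y'-coefficient -3 - 1/x has a pole at x = 0 and the y-coefficient -3/x^2 has a pole at x = 0.
It is a regular singular point because x P_1(x) = p(x) = -3x - 1 and x^2 P_2(x) = q(x) = -3 are polynomials, hence analytic at x = 0.
p(0) = -1,  q(0) = -3.
Indicial equation: r(r-1) + p(0) r + q(0) = 0, i.e. r^2 + (p(0) - 1) r + q(0) = 0, i.e. r^2 - 2 r - 3 = 0.
Discriminant: (-2)^2 - 4(-3) = 16, so r = (2 ± 4)/2.
Solving: r_1 = 3, r_2 = -1.

indicial: r^2 - 2 r - 3 = 0; roots r_1 = 3, r_2 = -1


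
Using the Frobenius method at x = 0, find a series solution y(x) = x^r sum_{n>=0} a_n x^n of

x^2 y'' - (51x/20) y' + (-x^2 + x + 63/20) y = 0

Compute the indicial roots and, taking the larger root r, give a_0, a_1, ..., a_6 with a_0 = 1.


Write in Frobenius form y'' + (p(x)/x) y' + (q(x)/x^2) y = 0:
  p(x) = -51/20,  q(x) = -x^2 + x + 63/20.
Indicial equation: r(r-1) + (-51/20) r + (63/20) = 0 -> roots r_1 = 9/5, r_2 = 7/4.
Take r = r_1 = 9/5. Let y(x) = x^r sum_{n>=0} a_n x^n with a_0 = 1.
Substitute y = x^r sum a_n x^n and match x^{r+n}. The recurrence is
  D(n) a_n + 1 a_{n-1} - 1 a_{n-2} = 0,  where D(n) = (r+n)(r+n-1) + (-51/20)(r+n) + (63/20).
  a_n = [-1 a_{n-1} + 1 a_{n-2}] / D(n).
Since the indicial polynomial factors as (r - r_1)(r - r_2), D(n) = (r_1 + n - r_1)(r_1 + n - r_2) = n(n + 1/20).
Evaluating step by step (a_0 = 1):
  n = 1: D(1) = 1(1 + 1/20) = 21/20; numerator = -1(1) = -1; a_1 = (-1)/(21/20) = -20/21
  n = 2: D(2) = 2(2 + 1/20) = 41/10; numerator = -1(-20/21) + 1(1) = 41/21; a_2 = (41/21)/(41/10) = 10/21
  n = 3: D(3) = 3(3 + 1/20) = 183/20; numerator = -1(10/21) + 1(-20/21) = -10/7; a_3 = (-10/7)/(183/20) = -200/1281
  n = 4: D(4) = 4(4 + 1/20) = 81/5; numerator = -1(-200/1281) + 1(10/21) = 270/427; a_4 = (270/427)/(81/5) = 50/1281
  n = 5: D(5) = 5(5 + 1/20) = 101/4; numerator = -1(50/1281) + 1(-200/1281) = -250/1281; a_5 = (-250/1281)/(101/4) = -1000/129381
  n = 6: D(6) = 6(6 + 1/20) = 363/10; numerator = -1(-1000/129381) + 1(50/1281) = 6050/129381; a_6 = (6050/129381)/(363/10) = 500/388143

r = 9/5; a_0 = 1; a_1 = -20/21; a_2 = 10/21; a_3 = -200/1281; a_4 = 50/1281; a_5 = -1000/129381; a_6 = 500/388143


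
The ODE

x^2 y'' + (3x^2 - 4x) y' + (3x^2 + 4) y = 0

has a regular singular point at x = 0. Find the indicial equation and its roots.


Divide by x^2 to reach normal form y'' + P_1(x) y' + P_2(x) y = 0 with P_1(x) = 3 - 4/x and P_2(x) = 3 + 4/x^2.
x = 0 is a singular point because the y'-coefficient 3 - 4/x has a pole at x = 0 and the y-coefficient 3 + 4/x^2 has a pole at x = 0.
It is a regular singular point because x P_1(x) = p(x) = 3x - 4 and x^2 P_2(x) = q(x) = 3x^2 + 4 are polynomials, hence analytic at x = 0.
p(0) = -4,  q(0) = 4.
Indicial equation: r(r-1) + p(0) r + q(0) = 0, i.e. r^2 + (p(0) - 1) r + q(0) = 0, i.e. r^2 - 5 r + 4 = 0.
Discriminant: (-5)^2 - 4(4) = 9, so r = (5 ± 3)/2.
Solving: r_1 = 4, r_2 = 1.

indicial: r^2 - 5 r + 4 = 0; roots r_1 = 4, r_2 = 1


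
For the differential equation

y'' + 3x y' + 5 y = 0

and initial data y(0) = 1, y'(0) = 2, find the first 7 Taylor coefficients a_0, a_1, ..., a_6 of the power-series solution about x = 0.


Ansatz: y(x) = sum_{n>=0} a_n x^n, so y'(x) = sum_{n>=1} n a_n x^(n-1) and y''(x) = sum_{n>=2} n(n-1) a_n x^(n-2).
Substitute into P(x) y'' + Q(x) y' + R(x) y = 0 with P(x) = 1, Q(x) = 3x, R(x) = 5, and match powers of x.
Initial conditions: a_0 = 1, a_1 = 2.
Setting the coefficient of each power of x to zero and solving order by order (substituting the coefficients already found):
  x^0: 2 a_2 + 5 a_0 = 0  ->  2 a_2 = -5 a_0 = -5  ->  a_2 = -5/2
  x^1: 6 a_3 + 8 a_1 = 0  ->  6 a_3 = -8 a_1 = -16  ->  a_3 = -8/3
  x^2: 12 a_4 + 11 a_2 = 0  ->  12 a_4 = -11 a_2 = 55/2  ->  a_4 = 55/24
  x^3: 20 a_5 + 14 a_3 = 0  ->  20 a_5 = -14 a_3 = 112/3  ->  a_5 = 28/15
  x^4: 30 a_6 + 17 a_4 = 0  ->  30 a_6 = -17 a_4 = -935/24  ->  a_6 = -187/144
Truncated series: y(x) = 1 + 2 x - (5/2) x^2 - (8/3) x^3 + (55/24) x^4 + (28/15) x^5 - (187/144) x^6 + O(x^7).

a_0 = 1; a_1 = 2; a_2 = -5/2; a_3 = -8/3; a_4 = 55/24; a_5 = 28/15; a_6 = -187/144


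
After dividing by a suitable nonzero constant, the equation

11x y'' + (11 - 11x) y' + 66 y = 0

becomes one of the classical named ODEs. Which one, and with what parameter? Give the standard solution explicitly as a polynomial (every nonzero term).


All three coefficients share the factor 11; dividing through by 11 gives  x y'' + (1 - x) y' + 6 y = 0.
This matches the Laguerre equation x y'' + (1 - x) y' + n y = 0 with n = 6; the polynomial solution is L_6(x).
With y = sum_k a_k x^k, matching x^k gives (k+1)k a_{k+1} + (k+1) a_{k+1} - k a_k + n a_k = 0, i.e. (k+1)^2 a_{k+1} = (k - n) a_k = (k - 6) a_k. The right side vanishes at k = 6, so the series terminates at degree 6.
Standard normalization L_n(0) = 1 gives a_0 = 1. Work upward with a_{k+1} = (k - 6) a_k / (k+1)^2:
  a_1 = (0 - 6)(1) / 1^2 = -6/1 = -6
  a_2 = (1 - 6)(-6) / 2^2 = 30/4 = 15/2
  a_3 = (2 - 6)(15/2) / 3^2 = -30/9 = -10/3
  a_4 = (3 - 6)(-10/3) / 4^2 = 10/16 = 5/8
  a_5 = (4 - 6)(5/8) / 5^2 = (-5/4)/25 = -1/20
  a_6 = (5 - 6)(-1/20) / 6^2 = (1/20)/36 = 1/720
Hence L_6(x) = x^6/720 - x^5/20 + 5 x^4/8 - 10 x^3/3 + 15 x^2/2 - 6 x + 1.

L_6(x); series = x^6/720 - x^5/20 + 5 x^4/8 - 10 x^3/3 + 15 x^2/2 - 6 x + 1


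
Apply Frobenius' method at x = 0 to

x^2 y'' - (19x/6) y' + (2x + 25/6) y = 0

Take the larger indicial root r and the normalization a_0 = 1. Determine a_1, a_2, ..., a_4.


Write in Frobenius form y'' + (p(x)/x) y' + (q(x)/x^2) y = 0:
  p(x) = -19/6,  q(x) = 2x + 25/6.
Indicial equation: r(r-1) + (-19/6) r + (25/6) = 0 -> roots r_1 = 5/2, r_2 = 5/3.
Take r = r_1 = 5/2. Let y(x) = x^r sum_{n>=0} a_n x^n with a_0 = 1.
Substitute y = x^r sum a_n x^n and match x^{r+n}. The recurrence is
  D(n) a_n + 2 a_{n-1} = 0,  where D(n) = (r+n)(r+n-1) + (-19/6)(r+n) + (25/6).
  a_n = -2 / D(n) * a_{n-1}.
Since the indicial polynomial factors as (r - r_1)(r - r_2), D(n) = (r_1 + n - r_1)(r_1 + n - r_2) = n(n + 5/6).
Evaluating step by step (a_0 = 1):
  n = 1: D(1) = 1(1 + 5/6) = 11/6; numerator = -2(1) = -2; a_1 = (-2)/(11/6) = -12/11
  n = 2: D(2) = 2(2 + 5/6) = 17/3; numerator = -2(-12/11) = 24/11; a_2 = (24/11)/(17/3) = 72/187
  n = 3: D(3) = 3(3 + 5/6) = 23/2; numerator = -2(72/187) = -144/187; a_3 = (-144/187)/(23/2) = -288/4301
  n = 4: D(4) = 4(4 + 5/6) = 58/3; numerator = -2(-288/4301) = 576/4301; a_4 = (576/4301)/(58/3) = 864/124729

r = 5/2; a_0 = 1; a_1 = -12/11; a_2 = 72/187; a_3 = -288/4301; a_4 = 864/124729


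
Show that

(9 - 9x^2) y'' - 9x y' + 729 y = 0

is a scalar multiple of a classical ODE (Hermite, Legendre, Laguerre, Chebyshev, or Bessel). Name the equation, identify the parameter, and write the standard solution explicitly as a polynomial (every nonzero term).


All three coefficients share the factor 9; dividing through by 9 gives  (1 - x^2) y'' - x y' + 81 y = 0.
This matches the Chebyshev equation (1 - x^2) y'' - x y' + n^2 y = 0 (note the -x y' term, not -2x y') with n^2 = 81, so n = 9; the polynomial solution is T_9(x).
With y = sum_k a_k x^k, matching x^k gives (k+2)(k+1) a_{k+2} = (k^2 - n^2) a_k = (k - 9)(k + 9) a_k. The right side vanishes at k = 9, so the series with the parity of 9 terminates at degree 9.
Standard normalization: leading coefficient of T_n is 2^(n-1), so a_9 = 2^8 = 256. Work downward with a_k = (k+1)(k+2) a_{k+2} / ((k - 9)(k + 9)):
  a_7 = (8)(9)(256) / ((7 - 9)(7 + 9)) = 18432/(-32) = -576
  a_5 = (6)(7)(-576) / ((5 - 9)(5 + 9)) = -24192/(-56) = 432
  a_3 = (4)(5)(432) / ((3 - 9)(3 + 9)) = 8640/(-72) = -120
  a_1 = (2)(3)(-120) / ((1 - 9)(1 + 9)) = -720/(-80) = 9
Hence T_9(x) = 256 x^9 - 576 x^7 + 432 x^5 - 120 x^3 + 9 x.

T_9(x); series = 256 x^9 - 576 x^7 + 432 x^5 - 120 x^3 + 9 x


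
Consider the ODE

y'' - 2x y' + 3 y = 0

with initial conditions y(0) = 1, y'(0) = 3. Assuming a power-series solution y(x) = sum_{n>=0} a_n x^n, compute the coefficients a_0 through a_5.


Ansatz: y(x) = sum_{n>=0} a_n x^n, so y'(x) = sum_{n>=1} n a_n x^(n-1) and y''(x) = sum_{n>=2} n(n-1) a_n x^(n-2).
Substitute into P(x) y'' + Q(x) y' + R(x) y = 0 with P(x) = 1, Q(x) = -2x, R(x) = 3, and match powers of x.
Initial conditions: a_0 = 1, a_1 = 3.
Setting the coefficient of each power of x to zero and solving order by order (substituting the coefficients already found):
  x^0: 2 a_2 + 3 a_0 = 0  ->  2 a_2 = -3 a_0 = -3  ->  a_2 = -3/2
  x^1: 6 a_3 + a_1 = 0  ->  6 a_3 = -a_1 = -3  ->  a_3 = -1/2
  x^2: 12 a_4 - a_2 = 0  ->  12 a_4 = a_2 = -3/2  ->  a_4 = -1/8
  x^3: 20 a_5 - 3 a_3 = 0  ->  20 a_5 = 3 a_3 = -3/2  ->  a_5 = -3/40
Truncated series: y(x) = 1 + 3 x - (3/2) x^2 - (1/2) x^3 - (1/8) x^4 - (3/40) x^5 + O(x^6).

a_0 = 1; a_1 = 3; a_2 = -3/2; a_3 = -1/2; a_4 = -1/8; a_5 = -3/40


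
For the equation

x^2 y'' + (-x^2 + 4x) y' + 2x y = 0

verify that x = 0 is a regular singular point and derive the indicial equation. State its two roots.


Divide by x^2 to reach normal form y'' + P_1(x) y' + P_2(x) y = 0 with P_1(x) = -1 + 4/x and P_2(x) = 2/x.
x = 0 is a singular point because the y'-coefficient -1 + 4/x has a pole at x = 0 and the y-coefficient 2/x has a pole at x = 0.
It is a regular singular point because x P_1(x) = p(x) = 4 - x and x^2 P_2(x) = q(x) = 2x are polynomials, hence analytic at x = 0.
p(0) = 4,  q(0) = 0.
Indicial equation: r(r-1) + p(0) r + q(0) = 0, i.e. r^2 + (p(0) - 1) r + q(0) = 0, i.e. r^2 + 3 r = 0.
Discriminant: (3)^2 - 4(0) = 9, so r = (-3 ± 3)/2.
Solving: r_1 = 0, r_2 = -3.

indicial: r^2 + 3 r = 0; roots r_1 = 0, r_2 = -3


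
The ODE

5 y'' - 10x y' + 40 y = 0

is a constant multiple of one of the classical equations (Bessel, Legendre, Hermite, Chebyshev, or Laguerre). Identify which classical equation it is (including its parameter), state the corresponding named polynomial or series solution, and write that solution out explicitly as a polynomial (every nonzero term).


All three coefficients share the factor 5; dividing through by 5 gives  y'' - 2x y' + 8 y = 0.
This matches the Hermite equation y'' - 2x y' + 2n y = 0 with 2n = 8, so n = 4; the polynomial solution is H_4(x).
With y = sum_k a_k x^k, matching x^k gives (k+2)(k+1) a_{k+2} = 2(k - n) a_k = 2(k - 4) a_k. The right side vanishes at k = 4, so the series with the parity of 4 terminates at degree 4.
Standard normalization: leading coefficient of H_n is 2^n, so a_4 = 2^4 = 16. Work downward with a_k = (k+1)(k+2) a_{k+2} / (2(k - n)):
  a_2 = (3)(4)(16) / (2(2 - 4)) = 192/(-4) = -48
  a_0 = (1)(2)(-48) / (2(0 - 4)) = -96/(-8) = 12
Hence H_4(x) = 16 x^4 - 48 x^2 + 12.

H_4(x); series = 16 x^4 - 48 x^2 + 12


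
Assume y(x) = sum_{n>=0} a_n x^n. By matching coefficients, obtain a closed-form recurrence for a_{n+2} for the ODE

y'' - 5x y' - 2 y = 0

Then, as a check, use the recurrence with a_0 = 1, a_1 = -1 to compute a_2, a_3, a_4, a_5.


Substitute y = sum_n a_n x^n.
y''(x) has coefficient (n+2)(n+1) a_{n+2} at x^n;
-5 x y'(x) has coefficient -5 n a_n at x^n (shift);
-2 y(x) has coefficient -2 a_n at x^n.
Matching x^n: (n+2)(n+1) a_{n+2} + (-5n - 2) a_n = 0.
Thus a_{n+2} = (5n + 2) / ((n+1)(n+2)) * a_n.

Check with a_0 = 1, a_1 = -1 (apply the recurrence for n = 0, 1, 2, 3): a_0 = 1, a_1 = -1, a_2 = 1, a_3 = -7/6, a_4 = 1, a_5 = -119/120.

a_(n+2) = (5n + 2) / ((n+1)(n+2)) * a_n; check: a_0 = 1, a_1 = -1, a_2 = 1, a_3 = -7/6, a_4 = 1, a_5 = -119/120


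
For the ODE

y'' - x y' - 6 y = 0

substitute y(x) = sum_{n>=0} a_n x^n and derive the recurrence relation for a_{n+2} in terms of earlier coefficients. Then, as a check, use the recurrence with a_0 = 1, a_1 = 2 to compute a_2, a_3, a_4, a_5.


Substitute y = sum_n a_n x^n.
y''(x) has coefficient (n+2)(n+1) a_{n+2} at x^n;
-x y'(x) has coefficient -n a_n at x^n (shift);
-6 y(x) has coefficient -6 a_n at x^n.
Matching x^n: (n+2)(n+1) a_{n+2} + (-n - 6) a_n = 0.
Thus a_{n+2} = (n + 6) / ((n+1)(n+2)) * a_n.

Check with a_0 = 1, a_1 = 2 (apply the recurrence for n = 0, 1, 2, 3): a_0 = 1, a_1 = 2, a_2 = 3, a_3 = 7/3, a_4 = 2, a_5 = 21/20.

a_(n+2) = (n + 6) / ((n+1)(n+2)) * a_n; check: a_0 = 1, a_1 = 2, a_2 = 3, a_3 = 7/3, a_4 = 2, a_5 = 21/20


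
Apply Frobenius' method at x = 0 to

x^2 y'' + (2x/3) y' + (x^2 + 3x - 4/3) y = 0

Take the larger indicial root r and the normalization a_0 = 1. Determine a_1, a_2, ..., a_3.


Write in Frobenius form y'' + (p(x)/x) y' + (q(x)/x^2) y = 0:
  p(x) = 2/3,  q(x) = x^2 + 3x - 4/3.
Indicial equation: r(r-1) + (2/3) r + (-4/3) = 0 -> roots r_1 = 4/3, r_2 = -1.
Take r = r_1 = 4/3. Let y(x) = x^r sum_{n>=0} a_n x^n with a_0 = 1.
Substitute y = x^r sum a_n x^n and match x^{r+n}. The recurrence is
  D(n) a_n + 3 a_{n-1} + 1 a_{n-2} = 0,  where D(n) = (r+n)(r+n-1) + (2/3)(r+n) + (-4/3).
  a_n = [-3 a_{n-1} - 1 a_{n-2}] / D(n).
Since the indicial polynomial factors as (r - r_1)(r - r_2), D(n) = (r_1 + n - r_1)(r_1 + n - r_2) = n(n + 7/3).
Evaluating step by step (a_0 = 1):
  n = 1: D(1) = 1(1 + 7/3) = 10/3; numerator = -3(1) = -3; a_1 = (-3)/(10/3) = -9/10
  n = 2: D(2) = 2(2 + 7/3) = 26/3; numerator = -3(-9/10) - 1(1) = 17/10; a_2 = (17/10)/(26/3) = 51/260
  n = 3: D(3) = 3(3 + 7/3) = 16; numerator = -3(51/260) - 1(-9/10) = 81/260; a_3 = (81/260)/(16) = 81/4160

r = 4/3; a_0 = 1; a_1 = -9/10; a_2 = 51/260; a_3 = 81/4160


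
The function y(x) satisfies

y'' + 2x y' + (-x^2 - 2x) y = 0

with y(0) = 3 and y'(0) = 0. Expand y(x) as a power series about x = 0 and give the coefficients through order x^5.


Ansatz: y(x) = sum_{n>=0} a_n x^n, so y'(x) = sum_{n>=1} n a_n x^(n-1) and y''(x) = sum_{n>=2} n(n-1) a_n x^(n-2).
Substitute into P(x) y'' + Q(x) y' + R(x) y = 0 with P(x) = 1, Q(x) = 2x, R(x) = -x^2 - 2x, and match powers of x.
Initial conditions: a_0 = 3, a_1 = 0.
Setting the coefficient of each power of x to zero and solving order by order (substituting the coefficients already found):
  x^0: 2 a_2 = 0  ->  a_2 = 0
  x^1: 6 a_3 + 2 a_1 - 2 a_0 = 0  ->  6 a_3 = -2 a_1 + 2 a_0 = 6  ->  a_3 = 1
  x^2: 12 a_4 + 4 a_2 - 2 a_1 - a_0 = 0  ->  12 a_4 = -4 a_2 + 2 a_1 + a_0 = 3  ->  a_4 = 1/4
  x^3: 20 a_5 + 6 a_3 - 2 a_2 - a_1 = 0  ->  20 a_5 = -6 a_3 + 2 a_2 + a_1 = -6  ->  a_5 = -3/10
Truncated series: y(x) = 3 + x^3 + (1/4) x^4 - (3/10) x^5 + O(x^6).

a_0 = 3; a_1 = 0; a_2 = 0; a_3 = 1; a_4 = 1/4; a_5 = -3/10


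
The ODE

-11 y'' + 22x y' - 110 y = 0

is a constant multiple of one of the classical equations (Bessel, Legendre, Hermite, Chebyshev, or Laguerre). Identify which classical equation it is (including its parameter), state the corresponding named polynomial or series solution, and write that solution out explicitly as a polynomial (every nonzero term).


All three coefficients share the factor -11; dividing through by -11 gives  y'' - 2x y' + 10 y = 0.
This matches the Hermite equation y'' - 2x y' + 2n y = 0 with 2n = 10, so n = 5; the polynomial solution is H_5(x).
With y = sum_k a_k x^k, matching x^k gives (k+2)(k+1) a_{k+2} = 2(k - n) a_k = 2(k - 5) a_k. The right side vanishes at k = 5, so the series with the parity of 5 terminates at degree 5.
Standard normalization: leading coefficient of H_n is 2^n, so a_5 = 2^5 = 32. Work downward with a_k = (k+1)(k+2) a_{k+2} / (2(k - n)):
  a_3 = (4)(5)(32) / (2(3 - 5)) = 640/(-4) = -160
  a_1 = (2)(3)(-160) / (2(1 - 5)) = -960/(-8) = 120
Hence H_5(x) = 32 x^5 - 160 x^3 + 120 x.

H_5(x); series = 32 x^5 - 160 x^3 + 120 x


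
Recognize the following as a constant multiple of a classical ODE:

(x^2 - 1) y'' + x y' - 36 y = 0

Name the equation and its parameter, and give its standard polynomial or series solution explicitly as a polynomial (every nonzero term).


All three coefficients share the factor -1; dividing through by -1 gives  (1 - x^2) y'' - x y' + 36 y = 0.
This matches the Chebyshev equation (1 - x^2) y'' - x y' + n^2 y = 0 (note the -x y' term, not -2x y') with n^2 = 36, so n = 6; the polynomial solution is T_6(x).
With y = sum_k a_k x^k, matching x^k gives (k+2)(k+1) a_{k+2} = (k^2 - n^2) a_k = (k - 6)(k + 6) a_k. The right side vanishes at k = 6, so the series with the parity of 6 terminates at degree 6.
Standard normalization: leading coefficient of T_n is 2^(n-1), so a_6 = 2^5 = 32. Work downward with a_k = (k+1)(k+2) a_{k+2} / ((k - 6)(k + 6)):
  a_4 = (5)(6)(32) / ((4 - 6)(4 + 6)) = 960/(-20) = -48
  a_2 = (3)(4)(-48) / ((2 - 6)(2 + 6)) = -576/(-32) = 18
  a_0 = (1)(2)(18) / ((0 - 6)(0 + 6)) = 36/(-36) = -1
Hence T_6(x) = 32 x^6 - 48 x^4 + 18 x^2 - 1.

T_6(x); series = 32 x^6 - 48 x^4 + 18 x^2 - 1


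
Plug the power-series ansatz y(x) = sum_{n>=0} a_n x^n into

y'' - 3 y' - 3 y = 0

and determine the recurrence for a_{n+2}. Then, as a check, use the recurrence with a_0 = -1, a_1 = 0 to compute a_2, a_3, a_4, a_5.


Substitute y = sum_n a_n x^n.
y''(x) has coefficient (n+2)(n+1) a_{n+2} at x^n;
-3 y'(x) has coefficient -3 (n+1) a_{n+1} at x^n;
-3 y(x) has coefficient -3 a_n at x^n.
Matching x^n: (n+2)(n+1) a_{n+2} - 3 (n+1) a_{n+1} - 3 a_n = 0.
Thus a_{n+2} = [3 (n+1) a_{n+1} + 3 a_n] / ((n+1)(n+2)).

Check with a_0 = -1, a_1 = 0 (apply the recurrence for n = 0, 1, 2, 3): a_0 = -1, a_1 = 0, a_2 = -3/2, a_3 = -3/2, a_4 = -3/2, a_5 = -9/8.

a_(n+2) = [3 (n+1) a_(n+1) + 3 a_n] / ((n+1)(n+2)); check: a_0 = -1, a_1 = 0, a_2 = -3/2, a_3 = -3/2, a_4 = -3/2, a_5 = -9/8


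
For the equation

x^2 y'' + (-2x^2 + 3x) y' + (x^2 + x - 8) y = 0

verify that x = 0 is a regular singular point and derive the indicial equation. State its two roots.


Divide by x^2 to reach normal form y'' + P_1(x) y' + P_2(x) y = 0 with P_1(x) = -2 + 3/x and P_2(x) = 1 + 1/x - 8/x^2.
x = 0 is a singular point because the y'-coefficient -2 + 3/x has a pole at x = 0 and the y-coefficient 1 + 1/x - 8/x^2 has a pole at x = 0.
It is a regular singular point because x P_1(x) = p(x) = 3 - 2x and x^2 P_2(x) = q(x) = x^2 + x - 8 are polynomials, hence analytic at x = 0.
p(0) = 3,  q(0) = -8.
Indicial equation: r(r-1) + p(0) r + q(0) = 0, i.e. r^2 + (p(0) - 1) r + q(0) = 0, i.e. r^2 + 2 r - 8 = 0.
Discriminant: (2)^2 - 4(-8) = 36, so r = (-2 ± 6)/2.
Solving: r_1 = 2, r_2 = -4.

indicial: r^2 + 2 r - 8 = 0; roots r_1 = 2, r_2 = -4


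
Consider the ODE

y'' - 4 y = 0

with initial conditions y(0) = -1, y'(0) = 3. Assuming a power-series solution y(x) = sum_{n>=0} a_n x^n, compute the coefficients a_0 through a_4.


Ansatz: y(x) = sum_{n>=0} a_n x^n, so y'(x) = sum_{n>=1} n a_n x^(n-1) and y''(x) = sum_{n>=2} n(n-1) a_n x^(n-2).
Substitute into P(x) y'' + Q(x) y' + R(x) y = 0 with P(x) = 1, Q(x) = 0, R(x) = -4, and match powers of x.
Initial conditions: a_0 = -1, a_1 = 3.
Setting the coefficient of each power of x to zero and solving order by order (substituting the coefficients already found):
  x^0: 2 a_2 - 4 a_0 = 0  ->  2 a_2 = 4 a_0 = -4  ->  a_2 = -2
  x^1: 6 a_3 - 4 a_1 = 0  ->  6 a_3 = 4 a_1 = 12  ->  a_3 = 2
  x^2: 12 a_4 - 4 a_2 = 0  ->  12 a_4 = 4 a_2 = -8  ->  a_4 = -2/3
Truncated series: y(x) = -1 + 3 x - 2 x^2 + 2 x^3 - (2/3) x^4 + O(x^5).

a_0 = -1; a_1 = 3; a_2 = -2; a_3 = 2; a_4 = -2/3


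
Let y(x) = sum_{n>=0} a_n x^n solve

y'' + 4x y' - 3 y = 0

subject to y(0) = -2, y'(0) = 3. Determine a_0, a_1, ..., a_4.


Ansatz: y(x) = sum_{n>=0} a_n x^n, so y'(x) = sum_{n>=1} n a_n x^(n-1) and y''(x) = sum_{n>=2} n(n-1) a_n x^(n-2).
Substitute into P(x) y'' + Q(x) y' + R(x) y = 0 with P(x) = 1, Q(x) = 4x, R(x) = -3, and match powers of x.
Initial conditions: a_0 = -2, a_1 = 3.
Setting the coefficient of each power of x to zero and solving order by order (substituting the coefficients already found):
  x^0: 2 a_2 - 3 a_0 = 0  ->  2 a_2 = 3 a_0 = -6  ->  a_2 = -3
  x^1: 6 a_3 + a_1 = 0  ->  6 a_3 = -a_1 = -3  ->  a_3 = -1/2
  x^2: 12 a_4 + 5 a_2 = 0  ->  12 a_4 = -5 a_2 = 15  ->  a_4 = 5/4
Truncated series: y(x) = -2 + 3 x - 3 x^2 - (1/2) x^3 + (5/4) x^4 + O(x^5).

a_0 = -2; a_1 = 3; a_2 = -3; a_3 = -1/2; a_4 = 5/4


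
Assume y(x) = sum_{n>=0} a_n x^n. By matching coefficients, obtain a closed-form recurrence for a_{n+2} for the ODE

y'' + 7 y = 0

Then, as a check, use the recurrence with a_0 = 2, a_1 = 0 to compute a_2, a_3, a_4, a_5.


Substitute y = sum_n a_n x^n into y'' + (const) y = 0.
y''(x) = sum_{n>=0} (n+2)(n+1) a_{n+2} x^n.
The ODE becomes sum_n [(n+2)(n+1) a_{n+2} + 7 a_n] x^n = 0.
Setting each coefficient to zero gives the recurrence:
  (n+2)(n+1) a_{n+2} + 7 a_n = 0,
  a_{n+2} = -7 / ((n+1)(n+2)) a_n.

Check with a_0 = 2, a_1 = 0 (apply the recurrence for n = 0, 1, 2, 3): a_0 = 2, a_1 = 0, a_2 = -7, a_3 = 0, a_4 = 49/12, a_5 = 0.

a_{n+2} = -7/((n+1)(n+2)) * a_n; check: a_0 = 2, a_1 = 0, a_2 = -7, a_3 = 0, a_4 = 49/12, a_5 = 0


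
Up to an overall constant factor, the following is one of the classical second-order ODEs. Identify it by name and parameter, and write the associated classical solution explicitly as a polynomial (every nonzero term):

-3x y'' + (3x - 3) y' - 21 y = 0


All three coefficients share the factor -3; dividing through by -3 gives  x y'' + (1 - x) y' + 7 y = 0.
This matches the Laguerre equation x y'' + (1 - x) y' + n y = 0 with n = 7; the polynomial solution is L_7(x).
With y = sum_k a_k x^k, matching x^k gives (k+1)k a_{k+1} + (k+1) a_{k+1} - k a_k + n a_k = 0, i.e. (k+1)^2 a_{k+1} = (k - n) a_k = (k - 7) a_k. The right side vanishes at k = 7, so the series terminates at degree 7.
Standard normalization L_n(0) = 1 gives a_0 = 1. Work upward with a_{k+1} = (k - 7) a_k / (k+1)^2:
  a_1 = (0 - 7)(1) / 1^2 = -7/1 = -7
  a_2 = (1 - 7)(-7) / 2^2 = 42/4 = 21/2
  a_3 = (2 - 7)(21/2) / 3^2 = (-105/2)/9 = -35/6
  a_4 = (3 - 7)(-35/6) / 4^2 = (70/3)/16 = 35/24
  a_5 = (4 - 7)(35/24) / 5^2 = (-35/8)/25 = -7/40
  a_6 = (5 - 7)(-7/40) / 6^2 = (7/20)/36 = 7/720
  a_7 = (6 - 7)(7/720) / 7^2 = (-7/720)/49 = -1/5040
Hence L_7(x) = -x^7/5040 + 7 x^6/720 - 7 x^5/40 + 35 x^4/24 - 35 x^3/6 + 21 x^2/2 - 7 x + 1.

L_7(x); series = -x^7/5040 + 7 x^6/720 - 7 x^5/40 + 35 x^4/24 - 35 x^3/6 + 21 x^2/2 - 7 x + 1


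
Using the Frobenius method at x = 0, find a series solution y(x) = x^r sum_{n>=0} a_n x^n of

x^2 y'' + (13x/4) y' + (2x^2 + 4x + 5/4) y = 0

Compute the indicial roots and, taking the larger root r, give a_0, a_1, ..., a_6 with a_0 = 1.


Write in Frobenius form y'' + (p(x)/x) y' + (q(x)/x^2) y = 0:
  p(x) = 13/4,  q(x) = 2x^2 + 4x + 5/4.
Indicial equation: r(r-1) + (13/4) r + (5/4) = 0 -> roots r_1 = -1, r_2 = -5/4.
Take r = r_1 = -1. Let y(x) = x^r sum_{n>=0} a_n x^n with a_0 = 1.
Substitute y = x^r sum a_n x^n and match x^{r+n}. The recurrence is
  D(n) a_n + 4 a_{n-1} + 2 a_{n-2} = 0,  where D(n) = (r+n)(r+n-1) + (13/4)(r+n) + (5/4).
  a_n = [-4 a_{n-1} - 2 a_{n-2}] / D(n).
Since the indicial polynomial factors as (r - r_1)(r - r_2), D(n) = (r_1 + n - r_1)(r_1 + n - r_2) = n(n + 1/4).
Evaluating step by step (a_0 = 1):
  n = 1: D(1) = 1(1 + 1/4) = 5/4; numerator = -4(1) = -4; a_1 = (-4)/(5/4) = -16/5
  n = 2: D(2) = 2(2 + 1/4) = 9/2; numerator = -4(-16/5) - 2(1) = 54/5; a_2 = (54/5)/(9/2) = 12/5
  n = 3: D(3) = 3(3 + 1/4) = 39/4; numerator = -4(12/5) - 2(-16/5) = -16/5; a_3 = (-16/5)/(39/4) = -64/195
  n = 4: D(4) = 4(4 + 1/4) = 17; numerator = -4(-64/195) - 2(12/5) = -136/39; a_4 = (-136/39)/(17) = -8/39
  n = 5: D(5) = 5(5 + 1/4) = 105/4; numerator = -4(-8/39) - 2(-64/195) = 96/65; a_5 = (96/65)/(105/4) = 128/2275
  n = 6: D(6) = 6(6 + 1/4) = 75/2; numerator = -4(128/2275) - 2(-8/39) = 1264/6825; a_6 = (1264/6825)/(75/2) = 2528/511875

r = -1; a_0 = 1; a_1 = -16/5; a_2 = 12/5; a_3 = -64/195; a_4 = -8/39; a_5 = 128/2275; a_6 = 2528/511875


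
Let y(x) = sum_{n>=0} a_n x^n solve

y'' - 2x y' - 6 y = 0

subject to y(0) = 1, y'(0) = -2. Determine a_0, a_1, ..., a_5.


Ansatz: y(x) = sum_{n>=0} a_n x^n, so y'(x) = sum_{n>=1} n a_n x^(n-1) and y''(x) = sum_{n>=2} n(n-1) a_n x^(n-2).
Substitute into P(x) y'' + Q(x) y' + R(x) y = 0 with P(x) = 1, Q(x) = -2x, R(x) = -6, and match powers of x.
Initial conditions: a_0 = 1, a_1 = -2.
Setting the coefficient of each power of x to zero and solving order by order (substituting the coefficients already found):
  x^0: 2 a_2 - 6 a_0 = 0  ->  2 a_2 = 6 a_0 = 6  ->  a_2 = 3
  x^1: 6 a_3 - 8 a_1 = 0  ->  6 a_3 = 8 a_1 = -16  ->  a_3 = -8/3
  x^2: 12 a_4 - 10 a_2 = 0  ->  12 a_4 = 10 a_2 = 30  ->  a_4 = 5/2
  x^3: 20 a_5 - 12 a_3 = 0  ->  20 a_5 = 12 a_3 = -32  ->  a_5 = -8/5
Truncated series: y(x) = 1 - 2 x + 3 x^2 - (8/3) x^3 + (5/2) x^4 - (8/5) x^5 + O(x^6).

a_0 = 1; a_1 = -2; a_2 = 3; a_3 = -8/3; a_4 = 5/2; a_5 = -8/5


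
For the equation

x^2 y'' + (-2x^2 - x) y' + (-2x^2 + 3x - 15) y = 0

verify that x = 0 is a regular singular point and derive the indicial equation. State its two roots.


Divide by x^2 to reach normal form y'' + P_1(x) y' + P_2(x) y = 0 with P_1(x) = -2 - 1/x and P_2(x) = -2 + 3/x - 15/x^2.
x = 0 is a singular point because the y'-coefficient -2 - 1/x has a pole at x = 0 and the y-coefficient -2 + 3/x - 15/x^2 has a pole at x = 0.
It is a regular singular point because x P_1(x) = p(x) = -2x - 1 and x^2 P_2(x) = q(x) = -2x^2 + 3x - 15 are polynomials, hence analytic at x = 0.
p(0) = -1,  q(0) = -15.
Indicial equation: r(r-1) + p(0) r + q(0) = 0, i.e. r^2 + (p(0) - 1) r + q(0) = 0, i.e. r^2 - 2 r - 15 = 0.
Discriminant: (-2)^2 - 4(-15) = 64, so r = (2 ± 8)/2.
Solving: r_1 = 5, r_2 = -3.

indicial: r^2 - 2 r - 15 = 0; roots r_1 = 5, r_2 = -3


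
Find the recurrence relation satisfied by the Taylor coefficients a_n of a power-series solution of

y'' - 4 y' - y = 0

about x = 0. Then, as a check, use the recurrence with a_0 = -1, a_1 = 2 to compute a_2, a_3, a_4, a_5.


Substitute y = sum_n a_n x^n.
y''(x) has coefficient (n+2)(n+1) a_{n+2} at x^n;
-4 y'(x) has coefficient -4 (n+1) a_{n+1} at x^n;
-y(x) has coefficient -1 a_n at x^n.
Matching x^n: (n+2)(n+1) a_{n+2} - 4 (n+1) a_{n+1} - 1 a_n = 0.
Thus a_{n+2} = [4 (n+1) a_{n+1} + 1 a_n] / ((n+1)(n+2)).

Check with a_0 = -1, a_1 = 2 (apply the recurrence for n = 0, 1, 2, 3): a_0 = -1, a_1 = 2, a_2 = 7/2, a_3 = 5, a_4 = 127/24, a_5 = 269/60.

a_(n+2) = [4 (n+1) a_(n+1) + 1 a_n] / ((n+1)(n+2)); check: a_0 = -1, a_1 = 2, a_2 = 7/2, a_3 = 5, a_4 = 127/24, a_5 = 269/60


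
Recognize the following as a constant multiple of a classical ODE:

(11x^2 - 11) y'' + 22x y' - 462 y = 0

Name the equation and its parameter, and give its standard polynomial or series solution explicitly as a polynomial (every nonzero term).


All three coefficients share the factor -11; dividing through by -11 gives  (1 - x^2) y'' - 2x y' + 42 y = 0.
This matches the Legendre equation (1 - x^2) y'' - 2x y' + n(n+1) y = 0 (note the -2x y' term) with n(n+1) = 42, so n = 6; the polynomial solution is P_6(x).
With y = sum_k a_k x^k, matching x^k gives (k+2)(k+1) a_{k+2} = [k(k+1) - n(n+1)] a_k = (k - 6)(k + 7) a_k. The right side vanishes at k = 6, so the series with the parity of 6 terminates at degree 6.
Standard normalization (P_n(1) = 1): leading coefficient (2n)!/(2^n (n!)^2) = 479001600/(64*518400) = 231/16, so a_6 = 231/16. Work downward with a_k = (k+1)(k+2) a_{k+2} / ((k - 6)(k + 7)):
  a_4 = (5)(6)(231/16) / ((4 - 6)(4 + 7)) = (3465/8)/(-22) = -315/16
  a_2 = (3)(4)(-315/16) / ((2 - 6)(2 + 7)) = (-945/4)/(-36) = 105/16
  a_0 = (1)(2)(105/16) / ((0 - 6)(0 + 7)) = (105/8)/(-42) = -5/16
Hence P_6(x) = 231 x^6/16 - 315 x^4/16 + 105 x^2/16 - 5/16.

P_6(x); series = 231 x^6/16 - 315 x^4/16 + 105 x^2/16 - 5/16


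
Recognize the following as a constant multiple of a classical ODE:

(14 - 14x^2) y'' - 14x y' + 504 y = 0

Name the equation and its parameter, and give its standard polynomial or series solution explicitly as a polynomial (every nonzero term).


All three coefficients share the factor 14; dividing through by 14 gives  (1 - x^2) y'' - x y' + 36 y = 0.
This matches the Chebyshev equation (1 - x^2) y'' - x y' + n^2 y = 0 (note the -x y' term, not -2x y') with n^2 = 36, so n = 6; the polynomial solution is T_6(x).
With y = sum_k a_k x^k, matching x^k gives (k+2)(k+1) a_{k+2} = (k^2 - n^2) a_k = (k - 6)(k + 6) a_k. The right side vanishes at k = 6, so the series with the parity of 6 terminates at degree 6.
Standard normalization: leading coefficient of T_n is 2^(n-1), so a_6 = 2^5 = 32. Work downward with a_k = (k+1)(k+2) a_{k+2} / ((k - 6)(k + 6)):
  a_4 = (5)(6)(32) / ((4 - 6)(4 + 6)) = 960/(-20) = -48
  a_2 = (3)(4)(-48) / ((2 - 6)(2 + 6)) = -576/(-32) = 18
  a_0 = (1)(2)(18) / ((0 - 6)(0 + 6)) = 36/(-36) = -1
Hence T_6(x) = 32 x^6 - 48 x^4 + 18 x^2 - 1.

T_6(x); series = 32 x^6 - 48 x^4 + 18 x^2 - 1


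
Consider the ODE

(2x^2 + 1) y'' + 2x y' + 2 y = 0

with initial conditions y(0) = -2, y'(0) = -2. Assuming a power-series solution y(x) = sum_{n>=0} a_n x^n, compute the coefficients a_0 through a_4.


Ansatz: y(x) = sum_{n>=0} a_n x^n, so y'(x) = sum_{n>=1} n a_n x^(n-1) and y''(x) = sum_{n>=2} n(n-1) a_n x^(n-2).
Substitute into P(x) y'' + Q(x) y' + R(x) y = 0 with P(x) = 2x^2 + 1, Q(x) = 2x, R(x) = 2, and match powers of x.
Initial conditions: a_0 = -2, a_1 = -2.
Setting the coefficient of each power of x to zero and solving order by order (substituting the coefficients already found):
  x^0: 2 a_2 + 2 a_0 = 0  ->  2 a_2 = -2 a_0 = 4  ->  a_2 = 2
  x^1: 6 a_3 + 4 a_1 = 0  ->  6 a_3 = -4 a_1 = 8  ->  a_3 = 4/3
  x^2: 12 a_4 + 10 a_2 = 0  ->  12 a_4 = -10 a_2 = -20  ->  a_4 = -5/3
Truncated series: y(x) = -2 - 2 x + 2 x^2 + (4/3) x^3 - (5/3) x^4 + O(x^5).

a_0 = -2; a_1 = -2; a_2 = 2; a_3 = 4/3; a_4 = -5/3


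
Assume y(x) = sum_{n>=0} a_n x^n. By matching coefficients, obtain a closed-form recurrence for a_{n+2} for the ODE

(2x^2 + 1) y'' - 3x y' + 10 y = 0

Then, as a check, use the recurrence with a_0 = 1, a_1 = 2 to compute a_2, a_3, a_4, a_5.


Substitute y = sum_n a_n x^n.
(1 + 2 x^2) y'' contributes (n+2)(n+1) a_{n+2} + 2 n(n-1) a_n at x^n.
-3 x y'(x) contributes -3 n a_n at x^n.
10 y(x) contributes 10 a_n at x^n.
Matching x^n: (n+2)(n+1) a_{n+2} + (2 n(n-1) - 3 n + 10) a_n = 0.
Thus a_{n+2} = (-2 n(n-1) + 3 n - 10) / ((n+1)(n+2)) * a_n.

Check with a_0 = 1, a_1 = 2 (apply the recurrence for n = 0, 1, 2, 3): a_0 = 1, a_1 = 2, a_2 = -5, a_3 = -7/3, a_4 = 10/3, a_5 = 91/60.

a_(n+2) = (-2 n(n-1) + 3 n - 10) / ((n+1)(n+2)) * a_n; check: a_0 = 1, a_1 = 2, a_2 = -5, a_3 = -7/3, a_4 = 10/3, a_5 = 91/60


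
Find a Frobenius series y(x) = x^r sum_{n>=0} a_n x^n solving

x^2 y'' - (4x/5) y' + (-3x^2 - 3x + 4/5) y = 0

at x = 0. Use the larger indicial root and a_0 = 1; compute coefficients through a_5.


Write in Frobenius form y'' + (p(x)/x) y' + (q(x)/x^2) y = 0:
  p(x) = -4/5,  q(x) = -3x^2 - 3x + 4/5.
Indicial equation: r(r-1) + (-4/5) r + (4/5) = 0 -> roots r_1 = 1, r_2 = 4/5.
Take r = r_1 = 1. Let y(x) = x^r sum_{n>=0} a_n x^n with a_0 = 1.
Substitute y = x^r sum a_n x^n and match x^{r+n}. The recurrence is
  D(n) a_n - 3 a_{n-1} - 3 a_{n-2} = 0,  where D(n) = (r+n)(r+n-1) + (-4/5)(r+n) + (4/5).
  a_n = [3 a_{n-1} + 3 a_{n-2}] / D(n).
Since the indicial polynomial factors as (r - r_1)(r - r_2), D(n) = (r_1 + n - r_1)(r_1 + n - r_2) = n(n + 1/5).
Evaluating step by step (a_0 = 1):
  n = 1: D(1) = 1(1 + 1/5) = 6/5; numerator = 3(1) = 3; a_1 = (3)/(6/5) = 5/2
  n = 2: D(2) = 2(2 + 1/5) = 22/5; numerator = 3(5/2) + 3(1) = 21/2; a_2 = (21/2)/(22/5) = 105/44
  n = 3: D(3) = 3(3 + 1/5) = 48/5; numerator = 3(105/44) + 3(5/2) = 645/44; a_3 = (645/44)/(48/5) = 1075/704
  n = 4: D(4) = 4(4 + 1/5) = 84/5; numerator = 3(1075/704) + 3(105/44) = 8265/704; a_4 = (8265/704)/(84/5) = 13775/19712
  n = 5: D(5) = 5(5 + 1/5) = 26; numerator = 3(13775/19712) + 3(1075/704) = 131625/19712; a_5 = (131625/19712)/(26) = 10125/39424

r = 1; a_0 = 1; a_1 = 5/2; a_2 = 105/44; a_3 = 1075/704; a_4 = 13775/19712; a_5 = 10125/39424


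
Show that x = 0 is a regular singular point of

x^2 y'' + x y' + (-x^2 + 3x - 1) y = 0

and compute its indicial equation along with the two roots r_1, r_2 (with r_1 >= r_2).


Divide by x^2 to reach normal form y'' + P_1(x) y' + P_2(x) y = 0 with P_1(x) = 1/x and P_2(x) = -1 + 3/x - 1/x^2.
x = 0 is a singular point because the y'-coefficient 1/x has a pole at x = 0 and the y-coefficient -1 + 3/x - 1/x^2 has a pole at x = 0.
It is a regular singular point because x P_1(x) = p(x) = 1 and x^2 P_2(x) = q(x) = -x^2 + 3x - 1 are polynomials, hence analytic at x = 0.
p(0) = 1,  q(0) = -1.
Indicial equation: r(r-1) + p(0) r + q(0) = 0, i.e. r^2 + (p(0) - 1) r + q(0) = 0, i.e. r^2 - 1 = 0.
Discriminant: (0)^2 - 4(-1) = 4, so r = (0 ± 2)/2.
Solving: r_1 = 1, r_2 = -1.

indicial: r^2 - 1 = 0; roots r_1 = 1, r_2 = -1


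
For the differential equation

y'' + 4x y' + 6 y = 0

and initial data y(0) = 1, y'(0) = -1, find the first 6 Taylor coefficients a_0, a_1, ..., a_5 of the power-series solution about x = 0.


Ansatz: y(x) = sum_{n>=0} a_n x^n, so y'(x) = sum_{n>=1} n a_n x^(n-1) and y''(x) = sum_{n>=2} n(n-1) a_n x^(n-2).
Substitute into P(x) y'' + Q(x) y' + R(x) y = 0 with P(x) = 1, Q(x) = 4x, R(x) = 6, and match powers of x.
Initial conditions: a_0 = 1, a_1 = -1.
Setting the coefficient of each power of x to zero and solving order by order (substituting the coefficients already found):
  x^0: 2 a_2 + 6 a_0 = 0  ->  2 a_2 = -6 a_0 = -6  ->  a_2 = -3
  x^1: 6 a_3 + 10 a_1 = 0  ->  6 a_3 = -10 a_1 = 10  ->  a_3 = 5/3
  x^2: 12 a_4 + 14 a_2 = 0  ->  12 a_4 = -14 a_2 = 42  ->  a_4 = 7/2
  x^3: 20 a_5 + 18 a_3 = 0  ->  20 a_5 = -18 a_3 = -30  ->  a_5 = -3/2
Truncated series: y(x) = 1 - x - 3 x^2 + (5/3) x^3 + (7/2) x^4 - (3/2) x^5 + O(x^6).

a_0 = 1; a_1 = -1; a_2 = -3; a_3 = 5/3; a_4 = 7/2; a_5 = -3/2


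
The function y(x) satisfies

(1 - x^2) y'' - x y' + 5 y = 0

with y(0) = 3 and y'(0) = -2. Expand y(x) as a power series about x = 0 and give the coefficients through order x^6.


Ansatz: y(x) = sum_{n>=0} a_n x^n, so y'(x) = sum_{n>=1} n a_n x^(n-1) and y''(x) = sum_{n>=2} n(n-1) a_n x^(n-2).
Substitute into P(x) y'' + Q(x) y' + R(x) y = 0 with P(x) = 1 - x^2, Q(x) = -x, R(x) = 5, and match powers of x.
Initial conditions: a_0 = 3, a_1 = -2.
Setting the coefficient of each power of x to zero and solving order by order (substituting the coefficients already found):
  x^0: 2 a_2 + 5 a_0 = 0  ->  2 a_2 = -5 a_0 = -15  ->  a_2 = -15/2
  x^1: 6 a_3 + 4 a_1 = 0  ->  6 a_3 = -4 a_1 = 8  ->  a_3 = 4/3
  x^2: 12 a_4 + a_2 = 0  ->  12 a_4 = -a_2 = 15/2  ->  a_4 = 5/8
  x^3: 20 a_5 - 4 a_3 = 0  ->  20 a_5 = 4 a_3 = 16/3  ->  a_5 = 4/15
  x^4: 30 a_6 - 11 a_4 = 0  ->  30 a_6 = 11 a_4 = 55/8  ->  a_6 = 11/48
Truncated series: y(x) = 3 - 2 x - (15/2) x^2 + (4/3) x^3 + (5/8) x^4 + (4/15) x^5 + (11/48) x^6 + O(x^7).

a_0 = 3; a_1 = -2; a_2 = -15/2; a_3 = 4/3; a_4 = 5/8; a_5 = 4/15; a_6 = 11/48
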